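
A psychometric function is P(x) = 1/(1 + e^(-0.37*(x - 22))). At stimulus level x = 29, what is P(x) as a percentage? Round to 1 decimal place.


P(x) = 1/(1 + e^(-0.37*(29 - 22)))
Exponent = -0.37 * 7 = -2.59
e^(-2.59) = 0.07502
P = 1/(1 + 0.07502) = 0.930215
Percentage = 93.0


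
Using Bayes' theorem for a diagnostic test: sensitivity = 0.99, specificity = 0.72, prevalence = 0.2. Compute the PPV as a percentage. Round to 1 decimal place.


PPV = (sens * prev) / (sens * prev + (1-spec) * (1-prev))
Numerator = 0.99 * 0.2 = 0.198
P(positive and no disease) = (1 - spec) * (1 - prev) = (1 - 0.72) * (1 - 0.2) = 0.224
Denominator = 0.198 + 0.224 = 0.422
PPV = 0.198 / 0.422 = 0.469194
As percentage = 46.9


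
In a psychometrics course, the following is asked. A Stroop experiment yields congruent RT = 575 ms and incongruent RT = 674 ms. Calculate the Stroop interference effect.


Stroop effect = RT(incongruent) - RT(congruent)
= 674 - 575
= 99 ms


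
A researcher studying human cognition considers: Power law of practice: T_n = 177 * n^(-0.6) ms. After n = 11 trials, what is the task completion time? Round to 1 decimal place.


T_n = 177 * 11^(-0.6)
11^(-0.6) = 0.237227
T_n = 177 * 0.237227
= 42.0 ms


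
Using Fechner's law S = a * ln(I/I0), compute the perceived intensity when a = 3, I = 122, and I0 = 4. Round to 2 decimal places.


S = 3 * ln(122/4)
I/I0 = 30.5
ln(30.5) = 3.4177
S = 3 * 3.4177
= 10.25


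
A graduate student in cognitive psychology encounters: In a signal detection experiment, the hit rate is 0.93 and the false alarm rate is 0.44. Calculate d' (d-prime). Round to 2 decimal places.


d' = z(HR) - z(FAR)
z(0.93) = 1.4758
z(0.44) = -0.151
d' = 1.4758 - -0.151
= 1.63


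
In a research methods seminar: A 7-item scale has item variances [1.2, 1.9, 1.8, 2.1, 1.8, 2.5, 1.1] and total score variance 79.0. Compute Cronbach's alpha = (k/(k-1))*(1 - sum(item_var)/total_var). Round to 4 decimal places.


alpha = (k/(k-1)) * (1 - sum(s_i^2)/s_total^2)
sum(item variances) = 12.4
k/(k-1) = 7/6 = 1.166667
1 - 12.4/79.0 = 1 - 0.156962 = 0.843038
alpha = 1.166667 * 0.843038
= 0.9835


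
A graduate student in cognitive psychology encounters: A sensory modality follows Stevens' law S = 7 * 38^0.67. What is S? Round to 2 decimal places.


S = 7 * 38^0.67
38^0.67 = 11.4408
S = 7 * 11.4408
= 80.09


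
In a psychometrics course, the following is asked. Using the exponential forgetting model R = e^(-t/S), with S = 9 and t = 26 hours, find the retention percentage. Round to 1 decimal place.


R = e^(-t/S)
-t/S = -26/9 = -2.888889
R = e^(-2.888889) = 0.055638
Percentage = 0.055638 * 100
= 5.6


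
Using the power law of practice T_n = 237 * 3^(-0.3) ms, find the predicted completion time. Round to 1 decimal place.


T_n = 237 * 3^(-0.3)
3^(-0.3) = 0.719223
T_n = 237 * 0.719223
= 170.5 ms


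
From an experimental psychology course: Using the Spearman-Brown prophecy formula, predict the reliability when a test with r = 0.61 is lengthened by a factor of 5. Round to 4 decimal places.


r_new = n*r / (1 + (n-1)*r)
Numerator = 5 * 0.61 = 3.05
Denominator = 1 + 4 * 0.61 = 3.44
r_new = 3.05 / 3.44
= 0.8866


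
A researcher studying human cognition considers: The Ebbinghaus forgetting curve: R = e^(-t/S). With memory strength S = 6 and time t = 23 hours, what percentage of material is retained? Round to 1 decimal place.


R = e^(-t/S)
-t/S = -23/6 = -3.833333
R = e^(-3.833333) = 0.021637
Percentage = 0.021637 * 100
= 2.2


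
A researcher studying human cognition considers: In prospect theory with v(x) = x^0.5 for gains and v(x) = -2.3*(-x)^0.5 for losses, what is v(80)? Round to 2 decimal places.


Since x = 80 >= 0, use v(x) = x^0.5
80^0.5 = 8.9443
v(80) = 8.94


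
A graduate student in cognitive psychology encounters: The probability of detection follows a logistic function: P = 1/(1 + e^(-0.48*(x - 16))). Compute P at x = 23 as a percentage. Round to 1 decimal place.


P(x) = 1/(1 + e^(-0.48*(23 - 16)))
Exponent = -0.48 * 7 = -3.36
e^(-3.36) = 0.034735
P = 1/(1 + 0.034735) = 0.966431
Percentage = 96.6


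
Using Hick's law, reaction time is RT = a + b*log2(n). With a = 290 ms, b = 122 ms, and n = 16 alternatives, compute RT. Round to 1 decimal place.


RT = 290 + 122 * log2(16)
log2(16) = 4.0
RT = 290 + 122 * 4.0
= 290 + 488.0
= 778.0 ms


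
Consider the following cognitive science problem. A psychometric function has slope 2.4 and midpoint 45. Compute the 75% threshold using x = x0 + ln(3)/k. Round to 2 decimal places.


At P = 0.75: 0.75 = 1/(1 + e^(-k*(x-x0)))
Solving: e^(-k*(x-x0)) = 1/3
x = x0 + ln(3)/k
ln(3) = 1.0986
x = 45 + 1.0986/2.4
= 45 + 0.4578
= 45.46


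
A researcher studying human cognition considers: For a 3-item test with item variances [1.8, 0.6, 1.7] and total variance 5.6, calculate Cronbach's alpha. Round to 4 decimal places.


alpha = (k/(k-1)) * (1 - sum(s_i^2)/s_total^2)
sum(item variances) = 4.1
k/(k-1) = 3/2 = 1.5
1 - 4.1/5.6 = 1 - 0.732143 = 0.267857
alpha = 1.5 * 0.267857
= 0.4018


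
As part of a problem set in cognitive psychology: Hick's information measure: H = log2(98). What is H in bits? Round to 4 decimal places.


H = log2(n)
H = log2(98)
= 6.6147


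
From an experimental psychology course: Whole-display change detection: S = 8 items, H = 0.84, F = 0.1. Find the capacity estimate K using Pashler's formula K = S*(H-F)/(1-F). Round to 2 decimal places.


K = S * (H - F) / (1 - F)
H - F = 0.74
1 - F = 0.9
K = 8 * 0.74 / 0.9
= 6.58


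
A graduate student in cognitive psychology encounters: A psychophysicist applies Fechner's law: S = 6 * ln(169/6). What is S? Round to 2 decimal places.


S = 6 * ln(169/6)
I/I0 = 28.166667
ln(28.166667) = 3.3381
S = 6 * 3.3381
= 20.03


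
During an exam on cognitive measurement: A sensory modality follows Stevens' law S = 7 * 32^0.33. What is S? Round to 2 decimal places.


S = 7 * 32^0.33
32^0.33 = 3.1383
S = 7 * 3.1383
= 21.97


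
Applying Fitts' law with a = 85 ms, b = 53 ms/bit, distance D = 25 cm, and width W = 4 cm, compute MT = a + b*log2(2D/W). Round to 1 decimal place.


MT = 85 + 53 * log2(2*25/4)
2D/W = 12.5
log2(12.5) = 3.6439
MT = 85 + 53 * 3.6439
= 278.1 ms


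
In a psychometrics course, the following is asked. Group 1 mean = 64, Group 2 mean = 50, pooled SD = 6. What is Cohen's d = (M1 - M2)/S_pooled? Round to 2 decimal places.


Cohen's d = (M1 - M2) / S_pooled
= (64 - 50) / 6
= 14 / 6
= 2.33


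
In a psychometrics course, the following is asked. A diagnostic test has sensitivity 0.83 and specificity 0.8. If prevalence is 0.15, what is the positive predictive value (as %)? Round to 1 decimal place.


PPV = (sens * prev) / (sens * prev + (1-spec) * (1-prev))
Numerator = 0.83 * 0.15 = 0.1245
P(positive and no disease) = (1 - spec) * (1 - prev) = (1 - 0.8) * (1 - 0.15) = 0.17
Denominator = 0.1245 + 0.17 = 0.2945
PPV = 0.1245 / 0.2945 = 0.42275
As percentage = 42.3


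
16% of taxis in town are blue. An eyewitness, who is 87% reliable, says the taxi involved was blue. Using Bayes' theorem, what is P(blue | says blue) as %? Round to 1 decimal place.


P(blue | says blue) = P(says blue | blue)*P(blue) / [P(says blue | blue)*P(blue) + P(says blue | not blue)*P(not blue)]
Numerator = 0.87 * 0.16 = 0.1392
False identification = 0.13 * 0.84 = 0.1092
P = 0.1392 / (0.1392 + 0.1092)
= 0.1392 / 0.2484
As percentage = 56.0


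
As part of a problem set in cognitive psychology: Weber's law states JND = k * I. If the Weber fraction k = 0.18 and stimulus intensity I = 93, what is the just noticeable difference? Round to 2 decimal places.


JND = k * I
JND = 0.18 * 93
= 16.74


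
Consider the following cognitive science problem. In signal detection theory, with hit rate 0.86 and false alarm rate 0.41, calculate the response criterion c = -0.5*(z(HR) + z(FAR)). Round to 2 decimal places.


c = -0.5 * (z(HR) + z(FAR))
z(0.86) = 1.0803
z(0.41) = -0.2275
c = -0.5 * (1.0803 + -0.2275)
= -0.5 * 0.8528
= -0.43


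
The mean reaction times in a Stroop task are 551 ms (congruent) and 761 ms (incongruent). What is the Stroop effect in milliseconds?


Stroop effect = RT(incongruent) - RT(congruent)
= 761 - 551
= 210 ms


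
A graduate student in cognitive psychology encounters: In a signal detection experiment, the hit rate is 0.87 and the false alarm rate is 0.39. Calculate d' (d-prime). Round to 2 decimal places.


d' = z(HR) - z(FAR)
z(0.87) = 1.1264
z(0.39) = -0.2793
d' = 1.1264 - -0.2793
= 1.41


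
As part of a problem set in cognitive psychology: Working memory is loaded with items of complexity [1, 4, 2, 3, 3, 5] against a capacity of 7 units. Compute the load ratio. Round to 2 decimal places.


Total complexity = 1 + 4 + 2 + 3 + 3 + 5 = 18
Load = total / capacity = 18 / 7
= 2.57


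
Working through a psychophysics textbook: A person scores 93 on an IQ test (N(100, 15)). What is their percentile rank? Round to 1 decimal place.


z = (IQ - mean) / SD
z = (93 - 100) / 15 = -0.4667
Percentile = Phi(-0.4667) * 100
Phi(-0.4667) = 0.320357
= 32.0


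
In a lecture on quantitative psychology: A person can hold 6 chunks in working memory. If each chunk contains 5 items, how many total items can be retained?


Total items = chunks * items_per_chunk
= 6 * 5
= 30


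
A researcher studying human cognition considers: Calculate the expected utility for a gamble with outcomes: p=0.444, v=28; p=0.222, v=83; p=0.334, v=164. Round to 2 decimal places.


EU = sum(p_i * v_i)
0.444 * 28 = 12.432
0.222 * 83 = 18.426
0.334 * 164 = 54.776
EU = 12.432 + 18.426 + 54.776
= 85.63


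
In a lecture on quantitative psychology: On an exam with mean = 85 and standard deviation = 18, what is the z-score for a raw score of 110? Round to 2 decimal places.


z = (X - mu) / sigma
= (110 - 85) / 18
= 25 / 18
= 1.39


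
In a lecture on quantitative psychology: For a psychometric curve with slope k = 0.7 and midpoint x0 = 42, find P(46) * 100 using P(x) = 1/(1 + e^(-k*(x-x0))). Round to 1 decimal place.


P(x) = 1/(1 + e^(-0.7*(46 - 42)))
Exponent = -0.7 * 4 = -2.8
e^(-2.8) = 0.06081
P = 1/(1 + 0.06081) = 0.942676
Percentage = 94.3


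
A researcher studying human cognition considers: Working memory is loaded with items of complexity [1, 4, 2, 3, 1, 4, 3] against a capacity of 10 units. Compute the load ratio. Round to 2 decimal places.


Total complexity = 1 + 4 + 2 + 3 + 1 + 4 + 3 = 18
Load = total / capacity = 18 / 10
= 1.80


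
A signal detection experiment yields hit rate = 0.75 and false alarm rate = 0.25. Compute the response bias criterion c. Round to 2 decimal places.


c = -0.5 * (z(HR) + z(FAR))
z(0.75) = 0.6745
z(0.25) = -0.6745
c = -0.5 * (0.6745 + -0.6745)
= -0.5 * 0.0
= 0.00


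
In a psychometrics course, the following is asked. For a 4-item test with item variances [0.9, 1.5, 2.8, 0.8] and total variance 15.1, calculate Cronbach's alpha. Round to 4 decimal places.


alpha = (k/(k-1)) * (1 - sum(s_i^2)/s_total^2)
sum(item variances) = 6.0
k/(k-1) = 4/3 = 1.333333
1 - 6.0/15.1 = 1 - 0.397351 = 0.602649
alpha = 1.333333 * 0.602649
= 0.8035


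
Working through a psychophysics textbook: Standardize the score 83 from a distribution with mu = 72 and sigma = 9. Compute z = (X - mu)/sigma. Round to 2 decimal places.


z = (X - mu) / sigma
= (83 - 72) / 9
= 11 / 9
= 1.22


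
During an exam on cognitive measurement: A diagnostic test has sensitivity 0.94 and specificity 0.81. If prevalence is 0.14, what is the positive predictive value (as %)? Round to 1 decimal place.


PPV = (sens * prev) / (sens * prev + (1-spec) * (1-prev))
Numerator = 0.94 * 0.14 = 0.1316
P(positive and no disease) = (1 - spec) * (1 - prev) = (1 - 0.81) * (1 - 0.14) = 0.1634
Denominator = 0.1316 + 0.1634 = 0.295
PPV = 0.1316 / 0.295 = 0.446102
As percentage = 44.6


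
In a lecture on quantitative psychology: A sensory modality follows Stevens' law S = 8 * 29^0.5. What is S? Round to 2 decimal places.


S = 8 * 29^0.5
29^0.5 = 5.3852
S = 8 * 5.3852
= 43.08


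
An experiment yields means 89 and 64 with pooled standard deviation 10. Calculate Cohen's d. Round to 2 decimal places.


Cohen's d = (M1 - M2) / S_pooled
= (89 - 64) / 10
= 25 / 10
= 2.50


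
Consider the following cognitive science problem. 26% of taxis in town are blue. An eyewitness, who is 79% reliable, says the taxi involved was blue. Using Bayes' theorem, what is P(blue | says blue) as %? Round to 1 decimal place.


P(blue | says blue) = P(says blue | blue)*P(blue) / [P(says blue | blue)*P(blue) + P(says blue | not blue)*P(not blue)]
Numerator = 0.79 * 0.26 = 0.2054
False identification = 0.21 * 0.74 = 0.1554
P = 0.2054 / (0.2054 + 0.1554)
= 0.2054 / 0.3608
As percentage = 56.9


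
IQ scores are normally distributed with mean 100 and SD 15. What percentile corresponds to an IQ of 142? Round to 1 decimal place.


z = (IQ - mean) / SD
z = (142 - 100) / 15 = 2.8
Percentile = Phi(2.8) * 100
Phi(2.8) = 0.997445
= 99.7


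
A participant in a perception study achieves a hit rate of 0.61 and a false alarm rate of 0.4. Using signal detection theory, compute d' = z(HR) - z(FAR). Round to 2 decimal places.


d' = z(HR) - z(FAR)
z(0.61) = 0.2793
z(0.4) = -0.2533
d' = 0.2793 - -0.2533
= 0.53


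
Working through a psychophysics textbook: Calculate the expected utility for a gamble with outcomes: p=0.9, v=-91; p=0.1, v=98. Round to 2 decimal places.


EU = sum(p_i * v_i)
0.9 * -91 = -81.9
0.1 * 98 = 9.8
EU = -81.9 + 9.8
= -72.10


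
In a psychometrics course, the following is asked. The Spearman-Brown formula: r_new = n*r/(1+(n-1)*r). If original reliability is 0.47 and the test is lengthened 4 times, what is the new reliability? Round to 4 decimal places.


r_new = n*r / (1 + (n-1)*r)
Numerator = 4 * 0.47 = 1.88
Denominator = 1 + 3 * 0.47 = 2.41
r_new = 1.88 / 2.41
= 0.7801


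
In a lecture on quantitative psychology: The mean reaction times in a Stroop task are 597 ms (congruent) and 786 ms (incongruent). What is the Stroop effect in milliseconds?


Stroop effect = RT(incongruent) - RT(congruent)
= 786 - 597
= 189 ms


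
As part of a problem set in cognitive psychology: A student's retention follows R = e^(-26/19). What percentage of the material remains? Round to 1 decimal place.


R = e^(-t/S)
-t/S = -26/19 = -1.368421
R = e^(-1.368421) = 0.254509
Percentage = 0.254509 * 100
= 25.5


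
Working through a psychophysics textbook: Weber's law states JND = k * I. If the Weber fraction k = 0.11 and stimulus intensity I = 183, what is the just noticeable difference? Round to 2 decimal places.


JND = k * I
JND = 0.11 * 183
= 20.13


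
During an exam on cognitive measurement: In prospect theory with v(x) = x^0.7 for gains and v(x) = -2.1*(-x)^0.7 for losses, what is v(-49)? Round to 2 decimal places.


Since x = -49 < 0, use v(x) = -lambda*(-x)^alpha
(-x) = 49
49^0.7 = 15.2453
v(-49) = -2.1 * 15.2453
= -32.02


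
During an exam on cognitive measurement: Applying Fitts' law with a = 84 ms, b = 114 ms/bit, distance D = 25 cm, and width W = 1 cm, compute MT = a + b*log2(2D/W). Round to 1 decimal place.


MT = 84 + 114 * log2(2*25/1)
2D/W = 50.0
log2(50.0) = 5.6439
MT = 84 + 114 * 5.6439
= 727.4 ms


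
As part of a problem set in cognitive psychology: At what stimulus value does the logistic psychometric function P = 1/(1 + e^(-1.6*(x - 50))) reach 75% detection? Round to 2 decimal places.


At P = 0.75: 0.75 = 1/(1 + e^(-k*(x-x0)))
Solving: e^(-k*(x-x0)) = 1/3
x = x0 + ln(3)/k
ln(3) = 1.0986
x = 50 + 1.0986/1.6
= 50 + 0.6866
= 50.69


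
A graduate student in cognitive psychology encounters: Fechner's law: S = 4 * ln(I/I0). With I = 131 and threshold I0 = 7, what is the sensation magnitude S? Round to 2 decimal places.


S = 4 * ln(131/7)
I/I0 = 18.714286
ln(18.714286) = 2.9293
S = 4 * 2.9293
= 11.72


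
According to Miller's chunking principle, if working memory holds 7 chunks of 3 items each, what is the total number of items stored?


Total items = chunks * items_per_chunk
= 7 * 3
= 21


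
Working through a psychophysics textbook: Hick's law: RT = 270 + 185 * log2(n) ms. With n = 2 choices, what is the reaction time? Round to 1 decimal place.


RT = 270 + 185 * log2(2)
log2(2) = 1.0
RT = 270 + 185 * 1.0
= 270 + 185.0
= 455.0 ms


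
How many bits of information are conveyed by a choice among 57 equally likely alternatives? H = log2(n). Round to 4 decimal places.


H = log2(n)
H = log2(57)
= 5.8329


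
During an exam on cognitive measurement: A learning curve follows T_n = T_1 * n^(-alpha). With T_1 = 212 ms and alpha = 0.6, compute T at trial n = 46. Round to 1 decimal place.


T_n = 212 * 46^(-0.6)
46^(-0.6) = 0.100541
T_n = 212 * 0.100541
= 21.3 ms


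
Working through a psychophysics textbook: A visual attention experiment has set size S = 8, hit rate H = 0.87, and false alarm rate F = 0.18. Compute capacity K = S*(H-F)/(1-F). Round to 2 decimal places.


K = S * (H - F) / (1 - F)
H - F = 0.69
1 - F = 0.82
K = 8 * 0.69 / 0.82
= 6.73


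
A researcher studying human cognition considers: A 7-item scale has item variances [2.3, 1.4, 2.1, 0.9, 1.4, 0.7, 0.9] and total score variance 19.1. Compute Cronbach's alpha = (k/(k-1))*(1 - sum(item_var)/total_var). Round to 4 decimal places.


alpha = (k/(k-1)) * (1 - sum(s_i^2)/s_total^2)
sum(item variances) = 9.7
k/(k-1) = 7/6 = 1.166667
1 - 9.7/19.1 = 1 - 0.507853 = 0.492147
alpha = 1.166667 * 0.492147
= 0.5742


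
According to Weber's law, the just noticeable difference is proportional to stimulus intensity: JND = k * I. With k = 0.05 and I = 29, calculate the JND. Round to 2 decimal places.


JND = k * I
JND = 0.05 * 29
= 1.45


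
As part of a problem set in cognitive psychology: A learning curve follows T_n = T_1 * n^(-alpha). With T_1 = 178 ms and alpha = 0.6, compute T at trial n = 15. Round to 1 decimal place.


T_n = 178 * 15^(-0.6)
15^(-0.6) = 0.196945
T_n = 178 * 0.196945
= 35.1 ms


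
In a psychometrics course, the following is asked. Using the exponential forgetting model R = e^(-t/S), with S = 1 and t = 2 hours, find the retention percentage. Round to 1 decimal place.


R = e^(-t/S)
-t/S = -2/1 = -2.0
R = e^(-2.0) = 0.135335
Percentage = 0.135335 * 100
= 13.5


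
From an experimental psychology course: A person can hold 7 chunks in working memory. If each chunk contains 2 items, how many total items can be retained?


Total items = chunks * items_per_chunk
= 7 * 2
= 14


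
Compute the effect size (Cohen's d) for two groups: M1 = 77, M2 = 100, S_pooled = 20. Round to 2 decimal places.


Cohen's d = (M1 - M2) / S_pooled
= (77 - 100) / 20
= -23 / 20
= -1.15


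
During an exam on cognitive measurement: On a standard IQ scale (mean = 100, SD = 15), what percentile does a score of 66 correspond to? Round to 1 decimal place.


z = (IQ - mean) / SD
z = (66 - 100) / 15 = -2.2667
Percentile = Phi(-2.2667) * 100
Phi(-2.2667) = 0.011704
= 1.2


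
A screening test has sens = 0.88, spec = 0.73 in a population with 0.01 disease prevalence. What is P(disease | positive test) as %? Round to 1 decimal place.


PPV = (sens * prev) / (sens * prev + (1-spec) * (1-prev))
Numerator = 0.88 * 0.01 = 0.0088
P(positive and no disease) = (1 - spec) * (1 - prev) = (1 - 0.73) * (1 - 0.01) = 0.2673
Denominator = 0.0088 + 0.2673 = 0.2761
PPV = 0.0088 / 0.2761 = 0.031873
As percentage = 3.2


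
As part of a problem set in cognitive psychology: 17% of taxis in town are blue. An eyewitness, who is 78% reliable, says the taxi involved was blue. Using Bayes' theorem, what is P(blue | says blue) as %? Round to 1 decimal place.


P(blue | says blue) = P(says blue | blue)*P(blue) / [P(says blue | blue)*P(blue) + P(says blue | not blue)*P(not blue)]
Numerator = 0.78 * 0.17 = 0.1326
False identification = 0.22 * 0.83 = 0.1826
P = 0.1326 / (0.1326 + 0.1826)
= 0.1326 / 0.3152
As percentage = 42.1


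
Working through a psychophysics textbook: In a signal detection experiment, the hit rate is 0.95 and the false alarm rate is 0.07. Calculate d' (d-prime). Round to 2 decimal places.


d' = z(HR) - z(FAR)
z(0.95) = 1.6449
z(0.07) = -1.4758
d' = 1.6449 - -1.4758
= 3.12


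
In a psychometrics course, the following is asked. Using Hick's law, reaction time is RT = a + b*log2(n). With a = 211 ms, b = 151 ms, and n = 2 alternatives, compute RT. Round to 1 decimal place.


RT = 211 + 151 * log2(2)
log2(2) = 1.0
RT = 211 + 151 * 1.0
= 211 + 151.0
= 362.0 ms


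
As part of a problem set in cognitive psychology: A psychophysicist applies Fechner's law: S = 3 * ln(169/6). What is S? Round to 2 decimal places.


S = 3 * ln(169/6)
I/I0 = 28.166667
ln(28.166667) = 3.3381
S = 3 * 3.3381
= 10.01


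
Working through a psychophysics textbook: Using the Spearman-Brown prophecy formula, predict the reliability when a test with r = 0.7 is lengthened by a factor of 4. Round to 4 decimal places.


r_new = n*r / (1 + (n-1)*r)
Numerator = 4 * 0.7 = 2.8
Denominator = 1 + 3 * 0.7 = 3.1
r_new = 2.8 / 3.1
= 0.9032


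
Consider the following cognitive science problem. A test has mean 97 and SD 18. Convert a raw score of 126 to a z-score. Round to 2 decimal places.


z = (X - mu) / sigma
= (126 - 97) / 18
= 29 / 18
= 1.61


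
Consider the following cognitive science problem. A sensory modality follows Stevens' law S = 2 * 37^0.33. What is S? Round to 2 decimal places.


S = 2 * 37^0.33
37^0.33 = 3.2924
S = 2 * 3.2924
= 6.58


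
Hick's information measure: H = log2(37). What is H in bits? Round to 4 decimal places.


H = log2(n)
H = log2(37)
= 5.2095


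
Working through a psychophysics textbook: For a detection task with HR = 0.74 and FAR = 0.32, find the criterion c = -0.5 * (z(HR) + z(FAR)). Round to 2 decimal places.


c = -0.5 * (z(HR) + z(FAR))
z(0.74) = 0.6433
z(0.32) = -0.4677
c = -0.5 * (0.6433 + -0.4677)
= -0.5 * 0.1756
= -0.09


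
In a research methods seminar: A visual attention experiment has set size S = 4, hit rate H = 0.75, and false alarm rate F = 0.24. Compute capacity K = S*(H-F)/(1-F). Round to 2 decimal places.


K = S * (H - F) / (1 - F)
H - F = 0.51
1 - F = 0.76
K = 4 * 0.51 / 0.76
= 2.68


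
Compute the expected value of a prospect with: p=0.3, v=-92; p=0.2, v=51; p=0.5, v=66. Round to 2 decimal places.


EU = sum(p_i * v_i)
0.3 * -92 = -27.6
0.2 * 51 = 10.2
0.5 * 66 = 33.0
EU = -27.6 + 10.2 + 33.0
= 15.60


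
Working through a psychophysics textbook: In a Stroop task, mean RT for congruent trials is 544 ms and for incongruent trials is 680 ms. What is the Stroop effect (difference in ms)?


Stroop effect = RT(incongruent) - RT(congruent)
= 680 - 544
= 136 ms


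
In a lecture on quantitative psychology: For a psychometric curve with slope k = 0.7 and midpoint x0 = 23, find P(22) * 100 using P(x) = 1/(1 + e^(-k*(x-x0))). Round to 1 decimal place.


P(x) = 1/(1 + e^(-0.7*(22 - 23)))
Exponent = -0.7 * -1 = 0.7
e^(0.7) = 2.013753
P = 1/(1 + 2.013753) = 0.331812
Percentage = 33.2


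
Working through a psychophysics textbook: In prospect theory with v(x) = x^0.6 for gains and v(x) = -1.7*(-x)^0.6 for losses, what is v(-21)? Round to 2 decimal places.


Since x = -21 < 0, use v(x) = -lambda*(-x)^alpha
(-x) = 21
21^0.6 = 6.2134
v(-21) = -1.7 * 6.2134
= -10.56


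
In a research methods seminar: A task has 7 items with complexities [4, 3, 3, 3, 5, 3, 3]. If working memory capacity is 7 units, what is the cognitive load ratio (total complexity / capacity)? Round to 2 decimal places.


Total complexity = 4 + 3 + 3 + 3 + 5 + 3 + 3 = 24
Load = total / capacity = 24 / 7
= 3.43


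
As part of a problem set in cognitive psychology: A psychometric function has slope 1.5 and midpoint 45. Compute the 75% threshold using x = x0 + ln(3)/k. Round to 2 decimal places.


At P = 0.75: 0.75 = 1/(1 + e^(-k*(x-x0)))
Solving: e^(-k*(x-x0)) = 1/3
x = x0 + ln(3)/k
ln(3) = 1.0986
x = 45 + 1.0986/1.5
= 45 + 0.7324
= 45.73


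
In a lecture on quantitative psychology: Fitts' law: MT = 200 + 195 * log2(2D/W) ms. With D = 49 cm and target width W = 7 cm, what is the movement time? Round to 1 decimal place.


MT = 200 + 195 * log2(2*49/7)
2D/W = 14.0
log2(14.0) = 3.8074
MT = 200 + 195 * 3.8074
= 942.4 ms


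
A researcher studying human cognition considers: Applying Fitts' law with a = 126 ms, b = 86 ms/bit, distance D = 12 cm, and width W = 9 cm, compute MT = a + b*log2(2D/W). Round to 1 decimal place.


MT = 126 + 86 * log2(2*12/9)
2D/W = 2.666667
log2(2.666667) = 1.415
MT = 126 + 86 * 1.415
= 247.7 ms


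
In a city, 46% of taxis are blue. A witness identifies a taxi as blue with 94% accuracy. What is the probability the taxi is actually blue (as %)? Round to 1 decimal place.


P(blue | says blue) = P(says blue | blue)*P(blue) / [P(says blue | blue)*P(blue) + P(says blue | not blue)*P(not blue)]
Numerator = 0.94 * 0.46 = 0.4324
False identification = 0.06 * 0.54 = 0.0324
P = 0.4324 / (0.4324 + 0.0324)
= 0.4324 / 0.4648
As percentage = 93.0


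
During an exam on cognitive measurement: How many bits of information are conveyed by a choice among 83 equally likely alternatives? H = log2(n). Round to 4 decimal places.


H = log2(n)
H = log2(83)
= 6.3750


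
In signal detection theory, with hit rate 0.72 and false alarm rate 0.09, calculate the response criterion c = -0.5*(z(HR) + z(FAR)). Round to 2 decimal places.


c = -0.5 * (z(HR) + z(FAR))
z(0.72) = 0.5828
z(0.09) = -1.3408
c = -0.5 * (0.5828 + -1.3408)
= -0.5 * -0.758
= 0.38


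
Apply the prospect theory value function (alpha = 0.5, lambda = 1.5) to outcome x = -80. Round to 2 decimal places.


Since x = -80 < 0, use v(x) = -lambda*(-x)^alpha
(-x) = 80
80^0.5 = 8.9443
v(-80) = -1.5 * 8.9443
= -13.42


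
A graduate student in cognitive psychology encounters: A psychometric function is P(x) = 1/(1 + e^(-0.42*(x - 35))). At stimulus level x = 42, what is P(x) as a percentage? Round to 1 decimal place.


P(x) = 1/(1 + e^(-0.42*(42 - 35)))
Exponent = -0.42 * 7 = -2.94
e^(-2.94) = 0.052866
P = 1/(1 + 0.052866) = 0.949788
Percentage = 95.0


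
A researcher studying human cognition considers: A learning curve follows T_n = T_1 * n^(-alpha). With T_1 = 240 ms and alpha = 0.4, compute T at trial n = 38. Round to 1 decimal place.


T_n = 240 * 38^(-0.4)
38^(-0.4) = 0.233392
T_n = 240 * 0.233392
= 56.0 ms


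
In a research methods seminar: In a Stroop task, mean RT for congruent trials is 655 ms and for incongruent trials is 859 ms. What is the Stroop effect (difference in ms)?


Stroop effect = RT(incongruent) - RT(congruent)
= 859 - 655
= 204 ms


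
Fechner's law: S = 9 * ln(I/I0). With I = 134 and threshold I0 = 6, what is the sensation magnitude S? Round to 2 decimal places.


S = 9 * ln(134/6)
I/I0 = 22.333333
ln(22.333333) = 3.1061
S = 9 * 3.1061
= 27.95


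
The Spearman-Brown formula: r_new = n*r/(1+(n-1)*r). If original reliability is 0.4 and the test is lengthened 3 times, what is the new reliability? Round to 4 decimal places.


r_new = n*r / (1 + (n-1)*r)
Numerator = 3 * 0.4 = 1.2
Denominator = 1 + 2 * 0.4 = 1.8
r_new = 1.2 / 1.8
= 0.6667


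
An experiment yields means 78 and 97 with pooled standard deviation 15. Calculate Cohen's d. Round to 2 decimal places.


Cohen's d = (M1 - M2) / S_pooled
= (78 - 97) / 15
= -19 / 15
= -1.27


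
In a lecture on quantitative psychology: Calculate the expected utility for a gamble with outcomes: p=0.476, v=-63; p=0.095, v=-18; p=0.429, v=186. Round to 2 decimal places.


EU = sum(p_i * v_i)
0.476 * -63 = -29.988
0.095 * -18 = -1.71
0.429 * 186 = 79.794
EU = -29.988 + -1.71 + 79.794
= 48.10


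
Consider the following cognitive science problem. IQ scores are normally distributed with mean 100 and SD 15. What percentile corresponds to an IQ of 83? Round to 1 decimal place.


z = (IQ - mean) / SD
z = (83 - 100) / 15 = -1.1333
Percentile = Phi(-1.1333) * 100
Phi(-1.1333) = 0.128544
= 12.9


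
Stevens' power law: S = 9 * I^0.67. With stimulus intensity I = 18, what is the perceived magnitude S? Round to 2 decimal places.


S = 9 * 18^0.67
18^0.67 = 6.9348
S = 9 * 6.9348
= 62.41


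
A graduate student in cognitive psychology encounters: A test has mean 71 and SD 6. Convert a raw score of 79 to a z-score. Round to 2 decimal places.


z = (X - mu) / sigma
= (79 - 71) / 6
= 8 / 6
= 1.33


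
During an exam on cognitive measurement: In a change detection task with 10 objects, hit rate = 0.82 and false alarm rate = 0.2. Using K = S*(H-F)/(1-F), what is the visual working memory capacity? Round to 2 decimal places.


K = S * (H - F) / (1 - F)
H - F = 0.62
1 - F = 0.8
K = 10 * 0.62 / 0.8
= 7.75


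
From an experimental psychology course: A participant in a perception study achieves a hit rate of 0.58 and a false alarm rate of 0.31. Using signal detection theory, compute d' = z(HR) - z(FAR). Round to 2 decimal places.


d' = z(HR) - z(FAR)
z(0.58) = 0.2019
z(0.31) = -0.4959
d' = 0.2019 - -0.4959
= 0.70


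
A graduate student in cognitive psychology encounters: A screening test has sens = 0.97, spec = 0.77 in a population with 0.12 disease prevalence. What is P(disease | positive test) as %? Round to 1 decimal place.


PPV = (sens * prev) / (sens * prev + (1-spec) * (1-prev))
Numerator = 0.97 * 0.12 = 0.1164
P(positive and no disease) = (1 - spec) * (1 - prev) = (1 - 0.77) * (1 - 0.12) = 0.2024
Denominator = 0.1164 + 0.2024 = 0.3188
PPV = 0.1164 / 0.3188 = 0.365119
As percentage = 36.5


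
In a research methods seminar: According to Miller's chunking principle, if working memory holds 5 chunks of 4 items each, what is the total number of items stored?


Total items = chunks * items_per_chunk
= 5 * 4
= 20


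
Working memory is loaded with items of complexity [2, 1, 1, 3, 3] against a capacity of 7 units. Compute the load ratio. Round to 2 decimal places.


Total complexity = 2 + 1 + 1 + 3 + 3 = 10
Load = total / capacity = 10 / 7
= 1.43


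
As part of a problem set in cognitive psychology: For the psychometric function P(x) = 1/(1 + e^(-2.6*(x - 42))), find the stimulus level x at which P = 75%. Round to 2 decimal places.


At P = 0.75: 0.75 = 1/(1 + e^(-k*(x-x0)))
Solving: e^(-k*(x-x0)) = 1/3
x = x0 + ln(3)/k
ln(3) = 1.0986
x = 42 + 1.0986/2.6
= 42 + 0.4225
= 42.42


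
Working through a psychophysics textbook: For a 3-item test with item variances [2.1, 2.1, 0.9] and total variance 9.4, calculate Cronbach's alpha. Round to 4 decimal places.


alpha = (k/(k-1)) * (1 - sum(s_i^2)/s_total^2)
sum(item variances) = 5.1
k/(k-1) = 3/2 = 1.5
1 - 5.1/9.4 = 1 - 0.542553 = 0.457447
alpha = 1.5 * 0.457447
= 0.6862


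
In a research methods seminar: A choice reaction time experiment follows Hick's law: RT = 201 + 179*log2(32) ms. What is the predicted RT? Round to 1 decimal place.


RT = 201 + 179 * log2(32)
log2(32) = 5.0
RT = 201 + 179 * 5.0
= 201 + 895.0
= 1096.0 ms


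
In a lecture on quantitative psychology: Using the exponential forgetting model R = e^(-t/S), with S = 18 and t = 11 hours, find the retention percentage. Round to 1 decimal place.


R = e^(-t/S)
-t/S = -11/18 = -0.611111
R = e^(-0.611111) = 0.542748
Percentage = 0.542748 * 100
= 54.3


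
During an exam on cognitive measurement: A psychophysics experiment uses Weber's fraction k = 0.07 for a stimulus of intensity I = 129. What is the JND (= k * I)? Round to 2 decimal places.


JND = k * I
JND = 0.07 * 129
= 9.03


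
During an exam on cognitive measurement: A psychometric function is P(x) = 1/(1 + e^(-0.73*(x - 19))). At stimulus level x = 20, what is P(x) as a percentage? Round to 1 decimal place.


P(x) = 1/(1 + e^(-0.73*(20 - 19)))
Exponent = -0.73 * 1 = -0.73
e^(-0.73) = 0.481909
P = 1/(1 + 0.481909) = 0.674805
Percentage = 67.5


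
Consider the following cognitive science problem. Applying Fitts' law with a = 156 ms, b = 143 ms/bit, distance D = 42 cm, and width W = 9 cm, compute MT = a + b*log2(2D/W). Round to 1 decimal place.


MT = 156 + 143 * log2(2*42/9)
2D/W = 9.333333
log2(9.333333) = 3.2224
MT = 156 + 143 * 3.2224
= 616.8 ms


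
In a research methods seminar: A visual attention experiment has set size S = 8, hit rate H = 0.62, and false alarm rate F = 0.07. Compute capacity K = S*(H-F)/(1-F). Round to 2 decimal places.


K = S * (H - F) / (1 - F)
H - F = 0.55
1 - F = 0.93
K = 8 * 0.55 / 0.93
= 4.73


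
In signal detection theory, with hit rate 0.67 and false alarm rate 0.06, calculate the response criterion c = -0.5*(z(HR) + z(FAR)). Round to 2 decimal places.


c = -0.5 * (z(HR) + z(FAR))
z(0.67) = 0.4399
z(0.06) = -1.5548
c = -0.5 * (0.4399 + -1.5548)
= -0.5 * -1.1149
= 0.56


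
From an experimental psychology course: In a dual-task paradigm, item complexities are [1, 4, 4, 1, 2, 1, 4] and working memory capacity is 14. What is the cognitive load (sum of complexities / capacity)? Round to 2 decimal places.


Total complexity = 1 + 4 + 4 + 1 + 2 + 1 + 4 = 17
Load = total / capacity = 17 / 14
= 1.21


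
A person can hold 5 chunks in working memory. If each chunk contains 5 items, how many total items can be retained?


Total items = chunks * items_per_chunk
= 5 * 5
= 25


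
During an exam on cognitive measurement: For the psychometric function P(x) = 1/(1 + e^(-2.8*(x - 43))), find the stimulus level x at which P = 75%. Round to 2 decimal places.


At P = 0.75: 0.75 = 1/(1 + e^(-k*(x-x0)))
Solving: e^(-k*(x-x0)) = 1/3
x = x0 + ln(3)/k
ln(3) = 1.0986
x = 43 + 1.0986/2.8
= 43 + 0.3924
= 43.39


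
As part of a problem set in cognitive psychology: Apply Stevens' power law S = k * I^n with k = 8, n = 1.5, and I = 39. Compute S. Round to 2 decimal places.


S = 8 * 39^1.5
39^1.5 = 243.5549
S = 8 * 243.5549
= 1948.44


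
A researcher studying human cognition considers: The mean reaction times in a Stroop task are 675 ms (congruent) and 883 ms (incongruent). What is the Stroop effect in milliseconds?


Stroop effect = RT(incongruent) - RT(congruent)
= 883 - 675
= 208 ms


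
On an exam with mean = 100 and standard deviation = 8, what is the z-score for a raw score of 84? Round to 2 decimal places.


z = (X - mu) / sigma
= (84 - 100) / 8
= -16 / 8
= -2.00


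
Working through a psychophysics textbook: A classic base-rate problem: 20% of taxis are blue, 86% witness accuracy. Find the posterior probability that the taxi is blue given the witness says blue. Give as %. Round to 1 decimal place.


P(blue | says blue) = P(says blue | blue)*P(blue) / [P(says blue | blue)*P(blue) + P(says blue | not blue)*P(not blue)]
Numerator = 0.86 * 0.2 = 0.172
False identification = 0.14 * 0.8 = 0.112
P = 0.172 / (0.172 + 0.112)
= 0.172 / 0.284
As percentage = 60.6


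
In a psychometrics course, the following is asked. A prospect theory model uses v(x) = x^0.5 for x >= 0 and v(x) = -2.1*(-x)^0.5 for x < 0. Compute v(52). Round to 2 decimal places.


Since x = 52 >= 0, use v(x) = x^0.5
52^0.5 = 7.2111
v(52) = 7.21


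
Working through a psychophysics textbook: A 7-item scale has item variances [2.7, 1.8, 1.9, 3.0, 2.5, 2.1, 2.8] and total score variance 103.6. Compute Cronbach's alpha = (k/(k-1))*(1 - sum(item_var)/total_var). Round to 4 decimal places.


alpha = (k/(k-1)) * (1 - sum(s_i^2)/s_total^2)
sum(item variances) = 16.8
k/(k-1) = 7/6 = 1.166667
1 - 16.8/103.6 = 1 - 0.162162 = 0.837838
alpha = 1.166667 * 0.837838
= 0.9775


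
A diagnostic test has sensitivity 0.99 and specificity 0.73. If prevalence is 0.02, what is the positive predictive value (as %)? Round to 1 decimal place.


PPV = (sens * prev) / (sens * prev + (1-spec) * (1-prev))
Numerator = 0.99 * 0.02 = 0.0198
P(positive and no disease) = (1 - spec) * (1 - prev) = (1 - 0.73) * (1 - 0.02) = 0.2646
Denominator = 0.0198 + 0.2646 = 0.2844
PPV = 0.0198 / 0.2844 = 0.06962
As percentage = 7.0


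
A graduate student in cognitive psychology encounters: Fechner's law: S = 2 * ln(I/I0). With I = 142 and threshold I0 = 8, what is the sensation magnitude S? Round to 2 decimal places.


S = 2 * ln(142/8)
I/I0 = 17.75
ln(17.75) = 2.8764
S = 2 * 2.8764
= 5.75


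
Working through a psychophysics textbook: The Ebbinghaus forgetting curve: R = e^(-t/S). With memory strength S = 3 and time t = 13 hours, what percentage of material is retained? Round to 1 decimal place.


R = e^(-t/S)
-t/S = -13/3 = -4.333333
R = e^(-4.333333) = 0.013124
Percentage = 0.013124 * 100
= 1.3


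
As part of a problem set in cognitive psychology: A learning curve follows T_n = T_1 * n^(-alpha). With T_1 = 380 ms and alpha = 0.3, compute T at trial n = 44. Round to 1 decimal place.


T_n = 380 * 44^(-0.3)
44^(-0.3) = 0.32134
T_n = 380 * 0.32134
= 122.1 ms


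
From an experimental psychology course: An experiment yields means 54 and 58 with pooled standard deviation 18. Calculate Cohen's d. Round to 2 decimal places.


Cohen's d = (M1 - M2) / S_pooled
= (54 - 58) / 18
= -4 / 18
= -0.22


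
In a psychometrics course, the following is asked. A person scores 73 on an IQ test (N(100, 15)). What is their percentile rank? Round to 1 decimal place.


z = (IQ - mean) / SD
z = (73 - 100) / 15 = -1.8
Percentile = Phi(-1.8) * 100
Phi(-1.8) = 0.03593
= 3.6


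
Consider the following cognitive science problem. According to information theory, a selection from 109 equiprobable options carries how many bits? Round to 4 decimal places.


H = log2(n)
H = log2(109)
= 6.7682


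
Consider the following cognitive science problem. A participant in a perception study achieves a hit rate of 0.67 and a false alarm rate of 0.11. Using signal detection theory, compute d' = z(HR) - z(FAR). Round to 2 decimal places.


d' = z(HR) - z(FAR)
z(0.67) = 0.4399
z(0.11) = -1.2265
d' = 0.4399 - -1.2265
= 1.67


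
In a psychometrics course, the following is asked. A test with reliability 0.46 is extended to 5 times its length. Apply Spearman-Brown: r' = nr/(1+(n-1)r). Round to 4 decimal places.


r_new = n*r / (1 + (n-1)*r)
Numerator = 5 * 0.46 = 2.3
Denominator = 1 + 4 * 0.46 = 2.84
r_new = 2.3 / 2.84
= 0.8099


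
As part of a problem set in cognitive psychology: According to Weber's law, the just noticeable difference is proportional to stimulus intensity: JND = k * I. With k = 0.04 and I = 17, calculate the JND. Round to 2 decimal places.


JND = k * I
JND = 0.04 * 17
= 0.68


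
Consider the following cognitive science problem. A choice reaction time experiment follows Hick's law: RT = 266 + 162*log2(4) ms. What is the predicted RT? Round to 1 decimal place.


RT = 266 + 162 * log2(4)
log2(4) = 2.0
RT = 266 + 162 * 2.0
= 266 + 324.0
= 590.0 ms


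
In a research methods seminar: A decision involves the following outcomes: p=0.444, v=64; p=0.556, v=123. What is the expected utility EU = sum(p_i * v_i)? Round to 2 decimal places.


EU = sum(p_i * v_i)
0.444 * 64 = 28.416
0.556 * 123 = 68.388
EU = 28.416 + 68.388
= 96.80


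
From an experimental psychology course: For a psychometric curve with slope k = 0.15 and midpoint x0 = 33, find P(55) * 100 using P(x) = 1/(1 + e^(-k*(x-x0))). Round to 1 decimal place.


P(x) = 1/(1 + e^(-0.15*(55 - 33)))
Exponent = -0.15 * 22 = -3.3
e^(-3.3) = 0.036883
P = 1/(1 + 0.036883) = 0.964429
Percentage = 96.4


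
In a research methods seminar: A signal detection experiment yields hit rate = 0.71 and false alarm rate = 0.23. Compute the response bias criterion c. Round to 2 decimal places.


c = -0.5 * (z(HR) + z(FAR))
z(0.71) = 0.5534
z(0.23) = -0.7388
c = -0.5 * (0.5534 + -0.7388)
= -0.5 * -0.1854
= 0.09


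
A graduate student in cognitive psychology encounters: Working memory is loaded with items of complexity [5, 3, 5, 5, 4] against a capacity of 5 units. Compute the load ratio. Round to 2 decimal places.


Total complexity = 5 + 3 + 5 + 5 + 4 = 22
Load = total / capacity = 22 / 5
= 4.40
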